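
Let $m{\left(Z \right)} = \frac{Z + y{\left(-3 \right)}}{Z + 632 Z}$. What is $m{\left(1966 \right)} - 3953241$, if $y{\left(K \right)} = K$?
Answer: $- \frac{4919721451235}{1244478} \approx -3.9532 \cdot 10^{6}$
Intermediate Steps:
$m{\left(Z \right)} = \frac{-3 + Z}{633 Z}$ ($m{\left(Z \right)} = \frac{Z - 3}{Z + 632 Z} = \frac{-3 + Z}{633 Z}$)
$m{\left(1966 \right)} - 3953241 = \frac{-3 + 1966}{633 \cdot 1966} - 3953241 = \frac{1}{633} \cdot \frac{1}{1966} \cdot 1963 - 3953241 = \frac{1963}{1244478} - 3953241 = - \frac{4919721451235}{1244478}$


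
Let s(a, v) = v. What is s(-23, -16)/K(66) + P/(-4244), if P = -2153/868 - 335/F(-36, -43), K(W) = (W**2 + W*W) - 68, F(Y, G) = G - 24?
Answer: -19461275/7960674512 ≈ -0.0024447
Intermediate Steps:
F(Y, G) = -24 + G
K(W) = -68 + 2*W**2 (K(W) = (W**2 + W**2) - 68 = 2*W**2 - 68 = -68 + 2*W**2)
P = 2187/868 (P = -2153/868 - 335/(-24 - 43) = -2153*1/868 - 335/(-67) = -2153/868 - 335*(-1/67) = -2153/868 + 5 = 2187/868 ≈ 2.5196)
s(-23, -16)/K(66) + P/(-4244) = -16/(-68 + 2*66**2) + (2187/868)/(-4244) = -16/(-68 + 2*4356) + (2187/868)*(-1/4244) = -16/(-68 + 8712) - 2187/3683792 = -16/8644 - 2187/3683792 = -16*1/8644 - 2187/3683792 = -4/2161 - 2187/3683792 = -19461275/7960674512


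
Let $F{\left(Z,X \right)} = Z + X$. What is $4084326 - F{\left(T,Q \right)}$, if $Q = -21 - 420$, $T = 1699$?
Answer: $4083068$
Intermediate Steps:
$Q = -441$ ($Q = -21 - 420 = -441$)
$F{\left(Z,X \right)} = X + Z$
$4084326 - F{\left(T,Q \right)} = 4084326 - \left(-441 + 1699\right) = 4084326 - 1258 = 4083068$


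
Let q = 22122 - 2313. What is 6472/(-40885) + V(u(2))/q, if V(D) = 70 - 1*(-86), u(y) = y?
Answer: -40608596/269963655 ≈ -0.15042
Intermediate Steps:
V(D) = 156 (V(D) = 70 + 86 = 156)
q = 19809
6472/(-40885) + V(u(2))/q = 6472/(-40885) + 156/19809 = 6472*(-1/40885) + 156*(1/19809) = -6472/40885 + 52/6603 = -40608596/269963655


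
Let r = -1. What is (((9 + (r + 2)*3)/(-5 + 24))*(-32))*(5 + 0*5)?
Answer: -1920/19 ≈ -101.05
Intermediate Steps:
(((9 + (r + 2)*3)/(-5 + 24))*(-32))*(5 + 0*5) = (((9 + (-1 + 2)*3)/(-5 + 24))*(-32))*(5 + 0*5) = (((9 + 1*3)/19)*(-32))*(5 + 0) = (((9 + 3)*(1/19))*(-32))*5 = ((12*(1/19))*(-32))*5 = ((12/19)*(-32))*5 = -384/19*5 = -1920/19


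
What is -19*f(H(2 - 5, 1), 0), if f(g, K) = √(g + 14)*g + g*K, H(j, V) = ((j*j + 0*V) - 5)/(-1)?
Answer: 76*√10 ≈ 240.33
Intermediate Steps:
H(j, V) = 5 - j² (H(j, V) = ((j² + 0) - 5)*(-1) = (j² - 5)*(-1) = (-5 + j²)*(-1) = 5 - j²)
f(g, K) = K*g + g*√(14 + g) (f(g, K) = √(14 + g)*g + K*g = g*√(14 + g) + K*g = K*g + g*√(14 + g))
-19*f(H(2 - 5, 1), 0) = -19*(5 - (2 - 5)²)*(0 + √(14 + (5 - (2 - 5)²))) = -19*(5 - 1*(-3)²)*(0 + √(14 + (5 - 1*(-3)²))) = -19*(5 - 1*9)*(0 + √(14 + (5 - 1*9))) = -19*(5 - 9)*(0 + √(14 + (5 - 9))) = -(-76)*(0 + √(14 - 4)) = -(-76)*(0 + √10) = -(-76)*√10 = 76*√10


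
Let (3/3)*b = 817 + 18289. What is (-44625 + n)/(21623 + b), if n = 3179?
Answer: -41446/40729 ≈ -1.0176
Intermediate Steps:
b = 19106 (b = 817 + 18289 = 19106)
(-44625 + n)/(21623 + b) = (-44625 + 3179)/(21623 + 19106) = -41446/40729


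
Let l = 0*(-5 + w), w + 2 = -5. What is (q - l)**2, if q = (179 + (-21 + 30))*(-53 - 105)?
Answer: 882327616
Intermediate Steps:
q = -29704 (q = (179 + 9)*(-158) = 188*(-158) = -29704)
w = -7 (w = -2 - 5 = -7)
l = 0 (l = 0*(-5 - 7) = 0*(-12) = 0)
(q - l)**2 = (-29704 - 1*0)**2 = (-29704 + 0)**2 = (-29704)**2 = 882327616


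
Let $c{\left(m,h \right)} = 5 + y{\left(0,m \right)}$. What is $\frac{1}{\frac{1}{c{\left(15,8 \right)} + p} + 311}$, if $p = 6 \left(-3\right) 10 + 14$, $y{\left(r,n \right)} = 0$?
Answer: $\frac{161}{50070} \approx 0.0032155$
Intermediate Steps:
$c{\left(m,h \right)} = 5$ ($c{\left(m,h \right)} = 5 + 0 = 5$)
$p = -166$ ($p = \left(-18\right) 10 + 14 = -180 + 14 = -166$)
$\frac{1}{\frac{1}{c{\left(15,8 \right)} + p} + 311} = \frac{1}{\frac{1}{5 - 166} + 311} = \frac{1}{\frac{1}{-161} + 311} = \frac{1}{- \frac{1}{161} + 311} = \frac{1}{\frac{50070}{161}} = \frac{161}{50070}$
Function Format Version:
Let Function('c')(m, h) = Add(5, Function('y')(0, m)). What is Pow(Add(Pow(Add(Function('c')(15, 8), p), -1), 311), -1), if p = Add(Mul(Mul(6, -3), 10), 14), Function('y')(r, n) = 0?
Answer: Rational(161, 50070) ≈ 0.0032155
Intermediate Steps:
Function('c')(m, h) = 5 (Function('c')(m, h) = Add(5, 0) = 5)
p = -166 (p = Add(Mul(-18, 10), 14) = Add(-180, 14) = -166)
Pow(Add(Pow(Add(Function('c')(15, 8), p), -1), 311), -1) = Pow(Add(Pow(Add(5, -166), -1), 311), -1) = Pow(Add(Pow(-161, -1), 311), -1) = Pow(Add(Rational(-1, 161), 311), -1) = Pow(Rational(50070, 161), -1) = Rational(161, 50070)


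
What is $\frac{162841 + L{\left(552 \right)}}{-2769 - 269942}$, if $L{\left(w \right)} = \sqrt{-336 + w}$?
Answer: $- \frac{162841}{272711} - \frac{6 \sqrt{6}}{272711} \approx -0.59717$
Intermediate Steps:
$\frac{162841 + L{\left(552 \right)}}{-2769 - 269942} = \frac{162841 + \sqrt{-336 + 552}}{-2769 - 269942} = \frac{162841 + \sqrt{216}}{-272711} = \left(162841 + 6 \sqrt{6}\right) \left(- \frac{1}{272711}\right) = - \frac{162841}{272711} - \frac{6 \sqrt{6}}{272711}$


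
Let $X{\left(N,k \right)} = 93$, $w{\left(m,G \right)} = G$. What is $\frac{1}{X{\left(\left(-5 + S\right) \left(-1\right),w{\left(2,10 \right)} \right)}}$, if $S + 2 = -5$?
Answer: $\frac{1}{93} \approx 0.010753$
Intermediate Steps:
$S = -7$ ($S = -2 - 5 = -7$)
$\frac{1}{X{\left(\left(-5 + S\right) \left(-1\right),w{\left(2,10 \right)} \right)}} = \frac{1}{93}$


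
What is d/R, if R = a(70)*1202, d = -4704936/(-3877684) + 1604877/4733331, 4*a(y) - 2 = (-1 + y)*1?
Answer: 4748870881114/65266581334339507 ≈ 7.2761e-5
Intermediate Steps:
a(y) = 1/4 + y/4 (a(y) = 1/2 + ((-1 + y)*1)/4 = 1/2 + (-1 + y)/4 = 1/2 + (-1/4 + y/4) = 1/4 + y/4)
d = 2374435440557/1529530157117 (d = -4704936*(-1/3877684) + 1604877*(1/4733331) = 1176234/969421 + 534959/1577777 = 2374435440557/1529530157117 ≈ 1.5524)
R = 42671/2 (R = (1/4 + (1/4)*70)*1202 = (1/4 + 35/2)*1202 = (71/4)*1202 = 42671/2 ≈ 21336.)
d/R = 2374435440557/(1529530157117*(42671/2)) = (2374435440557/1529530157117)*(2/42671) = 4748870881114/65266581334339507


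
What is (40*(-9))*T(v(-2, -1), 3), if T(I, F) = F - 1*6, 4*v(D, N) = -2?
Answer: 1080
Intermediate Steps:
v(D, N) = -1/2 (v(D, N) = (1/4)*(-2) = -1/2)
T(I, F) = -6 + F (T(I, F) = F - 6 = -6 + F)
(40*(-9))*T(v(-2, -1), 3) = (40*(-9))*(-6 + 3) = -360*(-3) = 1080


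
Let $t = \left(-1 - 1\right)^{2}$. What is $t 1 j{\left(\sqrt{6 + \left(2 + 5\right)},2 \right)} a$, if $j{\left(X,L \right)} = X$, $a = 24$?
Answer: $96 \sqrt{13} \approx 346.13$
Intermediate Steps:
$t = 4$ ($t = \left(-2\right)^{2} = 4$)
$t 1 j{\left(\sqrt{6 + \left(2 + 5\right)},2 \right)} a = 4 \cdot 1 \sqrt{6 + \left(2 + 5\right)} 24 = 4 \sqrt{6 + 7} \cdot 24 = 4 \sqrt{13} \cdot 24 = 96 \sqrt{13}$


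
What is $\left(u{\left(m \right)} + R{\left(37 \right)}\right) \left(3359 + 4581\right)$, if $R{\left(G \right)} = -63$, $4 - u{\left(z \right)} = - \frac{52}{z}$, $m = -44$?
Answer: $- \frac{5256280}{11} \approx -4.7784 \cdot 10^{5}$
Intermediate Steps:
$u{\left(z \right)} = 4 + \frac{52}{z}$ ($u{\left(z \right)} = 4 - - \frac{52}{z} = 4 + \frac{52}{z}$)
$\left(u{\left(m \right)} + R{\left(37 \right)}\right) \left(3359 + 4581\right) = \left(\left(4 + \frac{52}{-44}\right) - 63\right) \left(3359 + 4581\right) = \left(\left(4 + 52 \left(- \frac{1}{44}\right)\right) - 63\right) 7940 = \left(\left(4 - \frac{13}{11}\right) - 63\right) 7940 = \left(\frac{31}{11} - 63\right) 7940 = \left(- \frac{662}{11}\right) 7940 = - \frac{5256280}{11}$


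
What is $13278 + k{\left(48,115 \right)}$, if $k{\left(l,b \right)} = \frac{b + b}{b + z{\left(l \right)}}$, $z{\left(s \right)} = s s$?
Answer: $\frac{32119712}{2419} \approx 13278.0$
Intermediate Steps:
$z{\left(s \right)} = s^{2}$
$k{\left(l,b \right)} = \frac{2 b}{b + l^{2}}$ ($k{\left(l,b \right)} = \frac{b + b}{b + l^{2}} = \frac{2 b}{b + l^{2}}$)
$13278 + k{\left(48,115 \right)} = 13278 + 2 \cdot 115 \frac{1}{115 + 48^{2}} = 13278 + 2 \cdot 115 \frac{1}{115 + 2304} = 13278 + 2 \cdot 115 \cdot \frac{1}{2419} = 13278 + \frac{230}{2419} = \frac{32119712}{2419}$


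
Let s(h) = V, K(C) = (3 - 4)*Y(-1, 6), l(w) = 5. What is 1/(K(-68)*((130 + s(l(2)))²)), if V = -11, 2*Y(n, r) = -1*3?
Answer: 2/42483 ≈ 4.7078e-5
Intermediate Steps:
Y(n, r) = -3/2 (Y(n, r) = (-1*3)/2 = (½)*(-3) = -3/2)
K(C) = 3/2 (K(C) = (3 - 4)*(-3/2) = -1*(-3/2) = 3/2)
s(h) = -11
1/(K(-68)*((130 + s(l(2)))²)) = 1/((3/2)*((130 - 11)²)) = 2/(3*(119²)) = (⅔)/14161 = (⅔)*(1/14161) = 2/42483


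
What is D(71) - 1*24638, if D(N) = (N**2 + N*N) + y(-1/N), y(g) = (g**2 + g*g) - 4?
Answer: -73396958/5041 ≈ -14560.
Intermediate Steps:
y(g) = -4 + 2*g**2 (y(g) = (g**2 + g**2) - 4 = 2*g**2 - 4 = -4 + 2*g**2)
D(N) = -4 + 2/N**2 + 2*N**2 (D(N) = (N**2 + N*N) + (-4 + 2*(-1/N)**2) = (N**2 + N**2) + (-4 + 2/N**2) = 2*N**2 + (-4 + 2/N**2) = -4 + 2/N**2 + 2*N**2)
D(71) - 1*24638 = (-4 + 2/71**2 + 2*71**2) - 1*24638 = (-4 + 2*(1/5041) + 2*5041) - 24638 = (-4 + 2/5041 + 10082) - 24638 = 50803200/5041 - 24638 = -73396958/5041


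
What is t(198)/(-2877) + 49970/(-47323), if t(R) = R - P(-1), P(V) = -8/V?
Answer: -152755060/136148271 ≈ -1.1220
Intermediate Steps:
t(R) = -8 + R (t(R) = R - (-8)/(-1) = R - (-8)*(-1) = R - 1*8 = R - 8 = -8 + R)
t(198)/(-2877) + 49970/(-47323) = (-8 + 198)/(-2877) + 49970/(-47323) = 190*(-1/2877) + 49970*(-1/47323) = -190/2877 - 49970/47323 = -152755060/136148271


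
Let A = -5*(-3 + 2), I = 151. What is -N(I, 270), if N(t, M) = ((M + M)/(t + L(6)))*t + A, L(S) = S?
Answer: -82325/157 ≈ -524.36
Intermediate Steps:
A = 5 (A = -5*(-1) = 5)
N(t, M) = 5 + 2*M*t/(6 + t) (N(t, M) = ((M + M)/(t + 6))*t + 5 = ((2*M)/(6 + t))*t + 5 = (2*M/(6 + t))*t + 5 = 2*M*t/(6 + t) + 5 = 5 + 2*M*t/(6 + t))
-N(I, 270) = -(30 + 5*151 + 2*270*151)/(6 + 151) = -(30 + 755 + 81540)/157 = -82325/157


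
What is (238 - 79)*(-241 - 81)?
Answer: -51198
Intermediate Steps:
(238 - 79)*(-241 - 81) = 159*(-322) = -51198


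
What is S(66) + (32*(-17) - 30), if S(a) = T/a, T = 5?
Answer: -37879/66 ≈ -573.92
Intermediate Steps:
S(a) = 5/a
S(66) + (32*(-17) - 30) = 5/66 + (32*(-17) - 30) = 5*(1/66) + (-544 - 30) = 5/66 - 574 = -37879/66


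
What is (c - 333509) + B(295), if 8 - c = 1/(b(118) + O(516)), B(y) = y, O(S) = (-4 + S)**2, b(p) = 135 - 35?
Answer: -87381274265/262244 ≈ -3.3321e+5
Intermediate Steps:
b(p) = 100
c = 2097951/262244 (c = 8 - 1/(100 + (-4 + 516)**2) = 8 - 1/(100 + 512**2) = 8 - 1/(100 + 262144) = 8 - 1/262244 = 2097951/262244 ≈ 8.0000)
(c - 333509) + B(295) = (2097951/262244 - 333509) + 295 = -87458636245/262244 + 295 = -87381274265/262244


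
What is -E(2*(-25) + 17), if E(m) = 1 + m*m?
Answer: -1090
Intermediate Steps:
E(m) = 1 + m²
-E(2*(-25) + 17) = -(1 + (2*(-25) + 17)²) = -(1 + (-50 + 17)²) = -(1 + (-33)²) = -(1 + 1089) = -1*1090 = -1090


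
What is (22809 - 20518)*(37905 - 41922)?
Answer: -9202947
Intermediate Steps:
(22809 - 20518)*(37905 - 41922) = 2291*(-4017) = -9202947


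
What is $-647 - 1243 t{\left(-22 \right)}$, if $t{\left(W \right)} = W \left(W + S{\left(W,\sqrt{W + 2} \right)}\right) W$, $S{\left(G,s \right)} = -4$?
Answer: $15641265$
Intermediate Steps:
$t{\left(W \right)} = W^{2} \left(-4 + W\right)$ ($t{\left(W \right)} = W \left(W - 4\right) W = W \left(-4 + W\right) W = W^{2} \left(-4 + W\right)$)
$-647 - 1243 t{\left(-22 \right)} = -647 - 1243 \left(-22\right)^{2} \left(-4 - 22\right) = -647 - 1243 \cdot 484 \left(-26\right) = -647 - -15641912 = -647 + 15641912 = 15641265$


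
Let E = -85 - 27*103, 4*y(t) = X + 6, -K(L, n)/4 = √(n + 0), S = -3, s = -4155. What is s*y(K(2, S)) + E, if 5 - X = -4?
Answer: -73789/4 ≈ -18447.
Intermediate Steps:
X = 9 (X = 5 - 1*(-4) = 5 + 4 = 9)
K(L, n) = -4*√n (K(L, n) = -4*√(n + 0) = -4*√n)
y(t) = 15/4 (y(t) = (9 + 6)/4 = (¼)*15 = 15/4)
E = -2866 (E = -85 - 2781 = -2866)
s*y(K(2, S)) + E = -4155*15/4 - 2866 = -62325/4 - 2866 = -73789/4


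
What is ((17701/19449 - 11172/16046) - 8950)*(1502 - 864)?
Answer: -890978869122958/156039327 ≈ -5.7100e+6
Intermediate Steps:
((17701/19449 - 11172/16046) - 8950)*(1502 - 864) = ((17701*(1/19449) - 11172*1/16046) - 8950)*638 = ((17701/19449 - 5586/8023) - 8950)*638 = (33373009/156039327 - 8950)*638 = -1396518603641/156039327*638 = -890978869122958/156039327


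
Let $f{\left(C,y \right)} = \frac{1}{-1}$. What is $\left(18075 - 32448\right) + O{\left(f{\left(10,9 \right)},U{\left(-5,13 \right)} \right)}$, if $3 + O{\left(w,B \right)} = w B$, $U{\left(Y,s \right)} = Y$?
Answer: $-14371$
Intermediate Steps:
$f{\left(C,y \right)} = -1$
$O{\left(w,B \right)} = -3 + B w$ ($O{\left(w,B \right)} = -3 + w B = -3 + B w$)
$\left(18075 - 32448\right) + O{\left(f{\left(10,9 \right)},U{\left(-5,13 \right)} \right)} = \left(18075 - 32448\right) - -2 = -14373 + \left(-3 + 5\right) = -14373 + 2 = -14371$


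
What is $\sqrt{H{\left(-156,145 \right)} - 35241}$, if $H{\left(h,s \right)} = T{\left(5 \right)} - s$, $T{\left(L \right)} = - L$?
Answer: $i \sqrt{35391} \approx 188.13 i$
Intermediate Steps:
$H{\left(h,s \right)} = -5 - s$ ($H{\left(h,s \right)} = \left(-1\right) 5 - s = -5 - s$)
$\sqrt{H{\left(-156,145 \right)} - 35241} = \sqrt{\left(-5 - 145\right) - 35241} = \sqrt{-150 - 35241} = \sqrt{-35391} = i \sqrt{35391}$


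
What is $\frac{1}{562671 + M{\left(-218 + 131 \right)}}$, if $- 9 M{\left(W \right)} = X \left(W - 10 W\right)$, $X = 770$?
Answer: $\frac{1}{495681} \approx 2.0174 \cdot 10^{-6}$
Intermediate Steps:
$M{\left(W \right)} = 770 W$ ($M{\left(W \right)} = - \frac{770 \left(W - 10 W\right)}{9} = - \frac{770 \left(- 9 W\right)}{9} = - \frac{\left(-6930\right) W}{9} = 770 W$)
$\frac{1}{562671 + M{\left(-218 + 131 \right)}} = \frac{1}{562671 + 770 \left(-218 + 131\right)} = \frac{1}{562671 + 770 \left(-87\right)} = \frac{1}{562671 - 66990} = \frac{1}{495681}$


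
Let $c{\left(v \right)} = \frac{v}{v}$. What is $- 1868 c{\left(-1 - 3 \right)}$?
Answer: $-1868$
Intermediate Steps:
$c{\left(v \right)} = 1$
$- 1868 c{\left(-1 - 3 \right)} = \left(-1868\right) 1 = -1868$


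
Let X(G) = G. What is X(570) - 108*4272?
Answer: -460806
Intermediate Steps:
X(570) - 108*4272 = 570 - 108*4272 = 570 - 461376 = -460806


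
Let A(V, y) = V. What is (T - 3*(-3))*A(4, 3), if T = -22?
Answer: -52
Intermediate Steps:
(T - 3*(-3))*A(4, 3) = (-22 - 3*(-3))*4 = (-22 + 9)*4 = -13*4 = -52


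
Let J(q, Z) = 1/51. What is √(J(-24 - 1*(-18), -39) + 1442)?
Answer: √3750693/51 ≈ 37.974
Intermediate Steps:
J(q, Z) = 1/51
√(J(-24 - 1*(-18), -39) + 1442) = √(1/51 + 1442) = √(73543/51) = √3750693/51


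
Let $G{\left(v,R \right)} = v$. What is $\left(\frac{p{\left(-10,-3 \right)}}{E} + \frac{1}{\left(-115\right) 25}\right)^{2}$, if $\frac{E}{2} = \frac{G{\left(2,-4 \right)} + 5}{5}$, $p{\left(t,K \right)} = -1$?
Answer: $\frac{207043321}{1620062500} \approx 0.1278$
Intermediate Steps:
$E = \frac{14}{5}$ ($E = 2 \frac{2 + 5}{5} = 2 \cdot 7 \cdot \frac{1}{5} = 2 \cdot \frac{7}{5} = \frac{14}{5} \approx 2.8$)
$\left(\frac{p{\left(-10,-3 \right)}}{E} + \frac{1}{\left(-115\right) 25}\right)^{2} = \left(- \frac{1}{\frac{14}{5}} + \frac{1}{\left(-115\right) 25}\right)^{2} = \left(\left(-1\right) \frac{5}{14} - \frac{1}{2875}\right)^{2} = \left(- \frac{5}{14} - \frac{1}{2875}\right)^{2} = \left(- \frac{14389}{40250}\right)^{2} = \frac{207043321}{1620062500}$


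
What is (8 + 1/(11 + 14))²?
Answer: 40401/625 ≈ 64.642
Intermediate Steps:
(8 + 1/(11 + 14))² = (8 + 1/25)² = (201/25)² = 40401/625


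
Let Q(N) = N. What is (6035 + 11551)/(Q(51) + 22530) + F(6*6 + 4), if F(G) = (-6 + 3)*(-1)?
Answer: 9481/2509 ≈ 3.7788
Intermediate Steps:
F(G) = 3 (F(G) = -3*(-1) = 3)
(6035 + 11551)/(Q(51) + 22530) + F(6*6 + 4) = (6035 + 11551)/(51 + 22530) + 3 = 17586/22581 + 3 = 17586*(1/22581) + 3 = 1954/2509 + 3 = 9481/2509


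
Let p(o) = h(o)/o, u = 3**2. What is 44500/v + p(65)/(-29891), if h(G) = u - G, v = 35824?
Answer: 21615430911/17400746740 ≈ 1.2422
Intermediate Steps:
u = 9
h(G) = 9 - G
p(o) = (9 - o)/o
44500/v + p(65)/(-29891) = 44500/35824 + ((9 - 1*65)/65)/(-29891) = 44500*(1/35824) + ((9 - 65)/65)*(-1/29891) = 11125/8956 + ((1/65)*(-56))*(-1/29891) = 11125/8956 - 56/65*(-1/29891) = 11125/8956 + 56/1942915 = 21615430911/17400746740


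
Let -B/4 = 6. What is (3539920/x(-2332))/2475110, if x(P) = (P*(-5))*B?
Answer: -44249/8657934780 ≈ -5.1108e-6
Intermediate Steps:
B = -24 (B = -4*6 = -24)
x(P) = 120*P (x(P) = (P*(-5))*(-24) = -5*P*(-24) = 120*P)
(3539920/x(-2332))/2475110 = (3539920/((120*(-2332))))/2475110 = (3539920/(-279840))*(1/2475110) = (3539920*(-1/279840))*(1/2475110) = -44249/3498*1/2475110 = -44249/8657934780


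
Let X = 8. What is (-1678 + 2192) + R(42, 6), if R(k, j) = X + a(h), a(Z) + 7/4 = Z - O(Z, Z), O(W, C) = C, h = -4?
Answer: 2081/4 ≈ 520.25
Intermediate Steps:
a(Z) = -7/4 (a(Z) = -7/4 + (Z - Z) = -7/4 + 0 = -7/4)
R(k, j) = 25/4 (R(k, j) = 8 - 7/4 = 25/4)
(-1678 + 2192) + R(42, 6) = (-1678 + 2192) + 25/4 = 514 + 25/4 = 2081/4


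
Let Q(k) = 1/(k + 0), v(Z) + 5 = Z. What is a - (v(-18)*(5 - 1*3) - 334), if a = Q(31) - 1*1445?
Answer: -33014/31 ≈ -1065.0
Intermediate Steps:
v(Z) = -5 + Z
Q(k) = 1/k
a = -44794/31 (a = 1/31 - 1*1445 = 1/31 - 1445 = -44794/31 ≈ -1445.0)
a - (v(-18)*(5 - 1*3) - 334) = -44794/31 - ((-5 - 18)*(5 - 1*3) - 334) = -44794/31 - (-23*(5 - 3) - 334) = -44794/31 - (-23*2 - 334) = -44794/31 - (-46 - 334) = -44794/31 - 1*(-380) = -44794/31 + 380 = -33014/31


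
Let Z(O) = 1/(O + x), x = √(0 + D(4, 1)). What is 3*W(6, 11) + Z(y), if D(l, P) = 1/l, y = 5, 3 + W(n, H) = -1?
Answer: -130/11 ≈ -11.818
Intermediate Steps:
W(n, H) = -4 (W(n, H) = -3 - 1 = -4)
D(l, P) = 1/l
x = ½ (x = √(0 + 1/4) = √(0 + ¼) = √(¼) = ½ ≈ 0.50000)
Z(O) = 1/(½ + O) (Z(O) = 1/(O + ½) = 1/(½ + O))
3*W(6, 11) + Z(y) = 3*(-4) + 2/(1 + 2*5) = -12 + 2/(1 + 10) = -12 + 2/11 = -130/11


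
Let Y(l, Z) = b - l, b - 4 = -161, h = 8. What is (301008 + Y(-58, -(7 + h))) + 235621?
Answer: 536530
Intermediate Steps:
b = -157 (b = 4 - 161 = -157)
Y(l, Z) = -157 - l
(301008 + Y(-58, -(7 + h))) + 235621 = (301008 + (-157 - 1*(-58))) + 235621 = (301008 + (-157 + 58)) + 235621 = (301008 - 99) + 235621 = 300909 + 235621 = 536530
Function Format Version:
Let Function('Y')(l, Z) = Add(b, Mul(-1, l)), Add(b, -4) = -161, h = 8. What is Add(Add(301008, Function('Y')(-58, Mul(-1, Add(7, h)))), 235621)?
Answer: 536530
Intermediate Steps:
b = -157 (b = Add(4, -161) = -157)
Function('Y')(l, Z) = Add(-157, Mul(-1, l))
Add(Add(301008, Function('Y')(-58, Mul(-1, Add(7, h)))), 235621) = Add(Add(301008, Add(-157, Mul(-1, -58))), 235621) = Add(Add(301008, Add(-157, 58)), 235621) = Add(Add(301008, -99), 235621) = Add(300909, 235621) = 536530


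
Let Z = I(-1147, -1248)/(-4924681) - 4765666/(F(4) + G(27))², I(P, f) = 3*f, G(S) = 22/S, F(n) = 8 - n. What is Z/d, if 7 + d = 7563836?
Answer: -8554590728891217/314757809941989050 ≈ -0.027178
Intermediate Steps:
d = 7563829 (d = -7 + 7563836 = 7563829)
Z = -8554590728891217/41613554450 (Z = (3*(-1248))/(-4924681) - 4765666/((8 - 1*4) + 22/27)² = -3744*(-1/4924681) - 4765666/((8 - 4) + 22*(1/27))² = 3744/4924681 - 4765666/(4 + 22/27)² = 3744/4924681 - 4765666/((130/27)²) = 3744/4924681 - 4765666/16900/729 = 3744/4924681 - 4765666*729/16900 = 3744/4924681 - 1737085257/8450 = -8554590728891217/41613554450 ≈ -2.0557e+5)
Z/d = -8554590728891217/41613554450/7563829 = -8554590728891217/41613554450*1/7563829 = -8554590728891217/314757809941989050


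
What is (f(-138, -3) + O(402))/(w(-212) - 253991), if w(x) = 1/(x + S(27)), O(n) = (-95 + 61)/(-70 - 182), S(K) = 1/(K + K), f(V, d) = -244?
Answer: 351731969/366336813906 ≈ 0.00096013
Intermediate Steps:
S(K) = 1/(2*K)
O(n) = 17/126 (O(n) = -34/(-252) = -34*(-1/252) = 17/126)
w(x) = 1/(1/54 + x) (w(x) = 1/(x + (½)/27) = 1/(x + (½)*(1/27)) = 1/(x + 1/54) = 1/(1/54 + x))
(f(-138, -3) + O(402))/(w(-212) - 253991) = (-244 + 17/126)/(54/(1 + 54*(-212)) - 253991) = -30727/(126*(54/(1 - 11448) - 253991)) = -30727/(126*(54/(-11447) - 253991)) = -30727/(126*(54*(-1/11447) - 253991)) = -30727/(126*(-54/11447 - 253991)) = -30727/(126*(-2907435031/11447)) = -30727/126*(-11447/2907435031) = 351731969/366336813906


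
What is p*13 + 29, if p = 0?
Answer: 29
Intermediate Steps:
p*13 + 29 = 0*13 + 29 = 0 + 29 = 29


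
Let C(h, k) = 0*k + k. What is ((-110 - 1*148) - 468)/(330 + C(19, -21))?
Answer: -242/103 ≈ -2.3495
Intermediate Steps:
C(h, k) = k (C(h, k) = 0 + k = k)
((-110 - 1*148) - 468)/(330 + C(19, -21)) = ((-110 - 1*148) - 468)/(330 - 21) = ((-110 - 148) - 468)/309 = (-258 - 468)*(1/309) = -726*1/309 = -242/103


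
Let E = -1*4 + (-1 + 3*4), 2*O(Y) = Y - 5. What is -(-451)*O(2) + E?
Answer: -1339/2 ≈ -669.50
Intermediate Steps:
O(Y) = -5/2 + Y/2 (O(Y) = (Y - 5)/2 = (-5 + Y)/2 = -5/2 + Y/2)
E = 7 (E = -4 + (-1 + 12) = -4 + 11 = 7)
-(-451)*O(2) + E = -(-451)*(-5/2 + (½)*2) + 7 = -(-451)*(-5/2 + 1) + 7 = -(-451)*(-3)/2 + 7 = -41*33/2 + 7 = -1353/2 + 7 = -1339/2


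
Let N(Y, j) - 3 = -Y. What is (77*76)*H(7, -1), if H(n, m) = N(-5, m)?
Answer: 46816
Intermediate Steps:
N(Y, j) = 3 - Y
H(n, m) = 8 (H(n, m) = 3 - 1*(-5) = 3 + 5 = 8)
(77*76)*H(7, -1) = (77*76)*8 = 5852*8 = 46816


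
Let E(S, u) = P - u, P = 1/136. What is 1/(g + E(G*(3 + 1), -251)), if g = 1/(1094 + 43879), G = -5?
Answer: 6116328/1535243437 ≈ 0.0039839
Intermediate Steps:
P = 1/136 ≈ 0.0073529
g = 1/44973 ≈ 2.2236e-5
E(S, u) = 1/136 - u
1/(g + E(G*(3 + 1), -251)) = 1/(1/44973 + (1/136 - 1*(-251))) = 1/(1/44973 + (1/136 + 251)) = 1/(1/44973 + 34137/136) = 1/(1535243437/6116328) = 6116328/1535243437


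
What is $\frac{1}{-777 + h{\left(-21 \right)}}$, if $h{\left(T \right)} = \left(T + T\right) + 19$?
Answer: $- \frac{1}{800} \approx -0.00125$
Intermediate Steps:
$h{\left(T \right)} = 19 + 2 T$ ($h{\left(T \right)} = 2 T + 19 = 19 + 2 T$)
$\frac{1}{-777 + h{\left(-21 \right)}} = \frac{1}{-777 + \left(19 + 2 \left(-21\right)\right)} = \frac{1}{-777 + \left(19 - 42\right)} = \frac{1}{-777 - 23} = \frac{1}{-800} = - \frac{1}{800}$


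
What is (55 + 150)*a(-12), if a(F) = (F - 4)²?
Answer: 52480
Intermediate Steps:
a(F) = (-4 + F)²
(55 + 150)*a(-12) = (55 + 150)*(-4 - 12)² = 205*(-16)² = 205*256 = 52480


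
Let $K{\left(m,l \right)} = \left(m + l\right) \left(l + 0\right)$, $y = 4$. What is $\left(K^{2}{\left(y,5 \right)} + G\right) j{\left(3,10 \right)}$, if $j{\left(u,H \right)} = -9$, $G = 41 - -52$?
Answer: $-19062$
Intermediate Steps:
$G = 93$ ($G = 41 + 52 = 93$)
$K{\left(m,l \right)} = l \left(l + m\right)$ ($K{\left(m,l \right)} = \left(l + m\right) l = l \left(l + m\right)$)
$\left(K^{2}{\left(y,5 \right)} + G\right) j{\left(3,10 \right)} = \left(\left(5 \left(5 + 4\right)\right)^{2} + 93\right) \left(-9\right) = \left(\left(5 \cdot 9\right)^{2} + 93\right) \left(-9\right) = \left(45^{2} + 93\right) \left(-9\right) = \left(2025 + 93\right) \left(-9\right) = 2118 \left(-9\right) = -19062$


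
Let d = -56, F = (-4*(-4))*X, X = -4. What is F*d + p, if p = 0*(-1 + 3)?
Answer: 3584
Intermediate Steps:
F = -64 (F = -4*(-4)*(-4) = 16*(-4) = -64)
p = 0 (p = 0*2 = 0)
F*d + p = -64*(-56) + 0 = 3584 + 0 = 3584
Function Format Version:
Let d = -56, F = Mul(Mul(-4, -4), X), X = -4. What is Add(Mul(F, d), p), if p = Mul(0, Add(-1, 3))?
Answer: 3584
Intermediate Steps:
F = -64 (F = Mul(Mul(-4, -4), -4) = Mul(16, -4) = -64)
p = 0 (p = Mul(0, 2) = 0)
Add(Mul(F, d), p) = Add(Mul(-64, -56), 0) = Add(3584, 0) = 3584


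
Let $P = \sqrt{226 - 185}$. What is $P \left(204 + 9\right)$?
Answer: $213 \sqrt{41} \approx 1363.9$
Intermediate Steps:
$P = \sqrt{41} \approx 6.4031$
$P \left(204 + 9\right) = \sqrt{41} \left(204 + 9\right) = \sqrt{41} \cdot 213 = 213 \sqrt{41}$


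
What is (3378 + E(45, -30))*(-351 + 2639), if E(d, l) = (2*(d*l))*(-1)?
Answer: 13906464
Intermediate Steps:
E(d, l) = -2*d*l (E(d, l) = (2*d*l)*(-1) = -2*d*l)
(3378 + E(45, -30))*(-351 + 2639) = (3378 - 2*45*(-30))*(-351 + 2639) = (3378 + 2700)*2288 = 6078*2288 = 13906464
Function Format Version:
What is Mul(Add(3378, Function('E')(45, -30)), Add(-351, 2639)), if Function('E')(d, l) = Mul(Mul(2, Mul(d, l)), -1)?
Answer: 13906464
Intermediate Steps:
Function('E')(d, l) = Mul(-2, d, l) (Function('E')(d, l) = Mul(Mul(2, d, l), -1) = Mul(-2, d, l))
Mul(Add(3378, Function('E')(45, -30)), Add(-351, 2639)) = Mul(Add(3378, Mul(-2, 45, -30)), Add(-351, 2639)) = Mul(Add(3378, 2700), 2288) = Mul(6078, 2288) = 13906464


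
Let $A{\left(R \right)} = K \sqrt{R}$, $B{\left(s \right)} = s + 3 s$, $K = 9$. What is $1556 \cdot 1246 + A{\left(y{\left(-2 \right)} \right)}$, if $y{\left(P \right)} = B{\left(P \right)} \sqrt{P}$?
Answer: $1938776 + 18 \cdot 2^{\frac{3}{4}} \sqrt{- i} \approx 1.9388 \cdot 10^{6} - 21.406 i$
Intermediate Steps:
$B{\left(s \right)} = 4 s$
$y{\left(P \right)} = 4 P^{\frac{3}{2}}$ ($y{\left(P \right)} = 4 P \sqrt{P} = 4 P^{\frac{3}{2}}$)
$A{\left(R \right)} = 9 \sqrt{R}$
$1556 \cdot 1246 + A{\left(y{\left(-2 \right)} \right)} = 1556 \cdot 1246 + 9 \sqrt{4 \left(-2\right)^{\frac{3}{2}}} = 1938776 + 9 \sqrt{4 \left(- 2 i \sqrt{2}\right)} = 1938776 + 9 \sqrt{- 8 i \sqrt{2}} = 1938776 + 9 \cdot 2 \cdot 2^{\frac{3}{4}} \sqrt{- i} = 1938776 + 18 \cdot 2^{\frac{3}{4}} \sqrt{- i}$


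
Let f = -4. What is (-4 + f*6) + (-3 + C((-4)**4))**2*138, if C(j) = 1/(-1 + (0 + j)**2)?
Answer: 1737958971436/1431612075 ≈ 1214.0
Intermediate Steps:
C(j) = 1/(-1 + j**2)
(-4 + f*6) + (-3 + C((-4)**4))**2*138 = (-4 - 4*6) + (-3 + 1/(-1 + ((-4)**4)**2))**2*138 = (-4 - 24) + (-3 + 1/(-1 + 256**2))**2*138 = -28 + (-3 + 1/(-1 + 65536))**2*138 = -28 + (-3 + 1/65535)**2*138 = -28 + (-196604/65535)**2*138 = -28 + (38653132816/4294836225)*138 = -28 + 1778044109536/1431612075 = 1737958971436/1431612075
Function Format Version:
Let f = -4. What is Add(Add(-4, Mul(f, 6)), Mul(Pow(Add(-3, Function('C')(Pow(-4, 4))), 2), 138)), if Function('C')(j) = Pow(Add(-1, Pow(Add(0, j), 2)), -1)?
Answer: Rational(1737958971436, 1431612075) ≈ 1214.0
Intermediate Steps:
Function('C')(j) = Pow(Add(-1, Pow(j, 2)), -1)
Add(Add(-4, Mul(f, 6)), Mul(Pow(Add(-3, Function('C')(Pow(-4, 4))), 2), 138)) = Add(Add(-4, Mul(-4, 6)), Mul(Pow(Add(-3, Pow(Add(-1, Pow(Pow(-4, 4), 2)), -1)), 2), 138)) = Add(Add(-4, -24), Mul(Pow(Add(-3, Pow(Add(-1, Pow(256, 2)), -1)), 2), 138)) = Add(-28, Mul(Pow(Add(-3, Pow(Add(-1, 65536), -1)), 2), 138)) = Add(-28, Mul(Pow(Add(-3, Pow(65535, -1)), 2), 138)) = Add(-28, Mul(Pow(Add(-3, Rational(1, 65535)), 2), 138)) = Add(-28, Mul(Pow(Rational(-196604, 65535), 2), 138)) = Add(-28, Mul(Rational(38653132816, 4294836225), 138)) = Add(-28, Rational(1778044109536, 1431612075)) = Rational(1737958971436, 1431612075)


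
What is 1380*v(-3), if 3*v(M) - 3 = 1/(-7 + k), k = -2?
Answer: 11960/9 ≈ 1328.9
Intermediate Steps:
v(M) = 26/27 (v(M) = 1 + 1/(3*(-7 - 2)) = 1 + (⅓)/(-9) = 1 + (⅓)*(-⅑) = 1 - 1/27 = 26/27)
1380*v(-3) = 1380*(26/27) = 11960/9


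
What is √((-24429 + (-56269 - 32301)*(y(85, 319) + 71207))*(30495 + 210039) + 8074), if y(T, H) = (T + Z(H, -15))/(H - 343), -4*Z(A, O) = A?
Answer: I*√24272032106505422/4 ≈ 3.8949e+7*I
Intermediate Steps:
Z(A, O) = -A/4
y(T, H) = (T - H/4)/(-343 + H) (y(T, H) = (T - H/4)/(H - 343) = (T - H/4)/(-343 + H))
√((-24429 + (-56269 - 32301)*(y(85, 319) + 71207))*(30495 + 210039) + 8074) = √((-24429 + (-56269 - 32301)*((85 - ¼*319)/(-343 + 319) + 71207))*(30495 + 210039) + 8074) = √((-24429 - 88570*((85 - 319/4)/(-24) + 71207))*240534 + 8074) = √((-24429 - 88570*(-1/24*21/4 + 71207))*240534 + 8074) = √((-24429 - 88570*(-7/32 + 71207))*240534 + 8074) = √((-24429 - 88570*2278617/32)*240534 + 8074) = √((-24429 - 100908553845/16)*240534 + 8074) = √(-100908944709/16*240534 + 8074) = √(-12136016053317303/8 + 8074) = √(-12136016053252711/8) = I*√24272032106505422/4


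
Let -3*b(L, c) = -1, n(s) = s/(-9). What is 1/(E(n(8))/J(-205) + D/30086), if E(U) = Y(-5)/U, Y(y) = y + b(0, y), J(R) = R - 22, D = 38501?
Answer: 13659044/17163551 ≈ 0.79582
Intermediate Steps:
n(s) = -s/9 (n(s) = s*(-⅑) = -s/9)
b(L, c) = ⅓ (b(L, c) = -⅓*(-1) = ⅓)
J(R) = -22 + R
Y(y) = ⅓ + y (Y(y) = y + ⅓ = ⅓ + y)
E(U) = -14/(3*U) (E(U) = (⅓ - 5)/U = -14/(3*U))
1/(E(n(8))/J(-205) + D/30086) = 1/((-14/(3*((-⅑*8))))/(-22 - 205) + 38501/30086) = 1/(-14/(3*(-8/9))/(-227) + 38501*(1/30086)) = 1/(-14/3*(-9/8)*(-1/227) + 38501/30086) = 1/((21/4)*(-1/227) + 38501/30086) = 1/(-21/908 + 38501/30086) = 1/(17163551/13659044) = 13659044/17163551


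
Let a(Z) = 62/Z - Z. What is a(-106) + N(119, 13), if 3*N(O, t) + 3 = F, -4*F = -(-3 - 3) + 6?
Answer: 5481/53 ≈ 103.42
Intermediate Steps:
F = -3 (F = -(-(-3 - 3) + 6)/4 = -(-1*(-6) + 6)/4 = -(6 + 6)/4 = -¼*12 = -3)
N(O, t) = -2 (N(O, t) = -1 + (⅓)*(-3) = -1 - 1 = -2)
a(Z) = -Z + 62/Z
a(-106) + N(119, 13) = (-1*(-106) + 62/(-106)) - 2 = (106 + 62*(-1/106)) - 2 = (106 - 31/53) - 2 = 5587/53 - 2 = 5481/53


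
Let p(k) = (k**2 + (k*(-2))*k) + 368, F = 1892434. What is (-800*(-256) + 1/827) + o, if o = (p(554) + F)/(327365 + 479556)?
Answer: 136669199336243/667323667 ≈ 2.0480e+5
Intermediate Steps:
p(k) = 368 - k**2 (p(k) = (k**2 + (-2*k)*k) + 368 = (k**2 - 2*k**2) + 368 = -k**2 + 368 = 368 - k**2)
o = 1585886/806921 (o = ((368 - 1*554**2) + 1892434)/(327365 + 479556) = ((368 - 1*306916) + 1892434)/806921 = ((368 - 306916) + 1892434)*(1/806921) = (-306548 + 1892434)*(1/806921) = 1585886*(1/806921) = 1585886/806921 ≈ 1.9654)
(-800*(-256) + 1/827) + o = (-800*(-256) + 1/827) + 1585886/806921 = (204800 + 1/827) + 1585886/806921 = 169369601/827 + 1585886/806921 = 136669199336243/667323667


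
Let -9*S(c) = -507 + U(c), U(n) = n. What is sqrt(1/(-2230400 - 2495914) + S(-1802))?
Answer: sqrt(636772143393498)/1575438 ≈ 16.017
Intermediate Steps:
S(c) = 169/3 - c/9 (S(c) = -(-507 + c)/9 = 169/3 - c/9)
sqrt(1/(-2230400 - 2495914) + S(-1802)) = sqrt(1/(-2230400 - 2495914) + (169/3 - 1/9*(-1802))) = sqrt(1/(-4726314) + (169/3 + 1802/9)) = sqrt(-1/4726314 + 2309/9) = sqrt(404187371/1575438) = sqrt(636772143393498)/1575438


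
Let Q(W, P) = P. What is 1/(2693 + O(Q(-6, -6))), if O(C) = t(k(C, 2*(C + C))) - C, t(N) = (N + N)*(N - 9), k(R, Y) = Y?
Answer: 1/4283 ≈ 0.00023348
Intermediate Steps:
t(N) = 2*N*(-9 + N) (t(N) = (2*N)*(-9 + N) = 2*N*(-9 + N))
O(C) = -C + 8*C*(-9 + 4*C) (O(C) = 2*(2*(C + C))*(-9 + 2*(C + C)) - C = 2*(2*(2*C))*(-9 + 2*(2*C)) - C = 2*(4*C)*(-9 + 4*C) - C = 8*C*(-9 + 4*C) - C = -C + 8*C*(-9 + 4*C))
1/(2693 + O(Q(-6, -6))) = 1/(2693 - 6*(-73 + 32*(-6))) = 1/(2693 - 6*(-73 - 192)) = 1/(2693 - 6*(-265)) = 1/(2693 + 1590) = 1/4283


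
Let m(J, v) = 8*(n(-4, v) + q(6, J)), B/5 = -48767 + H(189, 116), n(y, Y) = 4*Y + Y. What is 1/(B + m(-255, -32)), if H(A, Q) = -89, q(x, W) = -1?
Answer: -1/245568 ≈ -4.0722e-6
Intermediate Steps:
n(y, Y) = 5*Y
B = -244280 (B = 5*(-48767 - 89) = 5*(-48856) = -244280)
m(J, v) = -8 + 40*v (m(J, v) = 8*(5*v - 1) = 8*(-1 + 5*v) = -8 + 40*v)
1/(B + m(-255, -32)) = 1/(-244280 + (-8 + 40*(-32))) = 1/(-244280 + (-8 - 1280)) = 1/(-244280 - 1288) = 1/(-245568) = -1/245568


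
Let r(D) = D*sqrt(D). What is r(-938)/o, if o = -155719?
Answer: 938*I*sqrt(938)/155719 ≈ 0.18449*I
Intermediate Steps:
r(D) = D**(3/2)
r(-938)/o = (-938)**(3/2)/(-155719) = -938*I*sqrt(938)*(-1/155719) = 938*I*sqrt(938)/155719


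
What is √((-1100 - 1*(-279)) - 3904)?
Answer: 15*I*√21 ≈ 68.739*I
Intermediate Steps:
√((-1100 - 1*(-279)) - 3904) = √((-1100 + 279) - 3904) = √(-821 - 3904) = √(-4725) = 15*I*√21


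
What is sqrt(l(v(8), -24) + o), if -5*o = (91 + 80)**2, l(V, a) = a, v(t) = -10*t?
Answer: I*sqrt(146805)/5 ≈ 76.63*I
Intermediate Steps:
o = -29241/5 (o = -(91 + 80)**2/5 = -1/5*171**2 = -1/5*29241 = -29241/5 ≈ -5848.2)
sqrt(l(v(8), -24) + o) = sqrt(-24 - 29241/5) = sqrt(-29361/5) = I*sqrt(146805)/5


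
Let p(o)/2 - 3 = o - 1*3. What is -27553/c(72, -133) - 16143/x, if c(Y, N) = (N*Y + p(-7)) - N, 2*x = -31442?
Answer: 585825064/148673497 ≈ 3.9403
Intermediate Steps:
p(o) = 2*o (p(o) = 6 + 2*(o - 1*3) = 6 + 2*(o - 3) = 6 + 2*(-3 + o) = 6 + (-6 + 2*o) = 2*o)
x = -15721 (x = (½)*(-31442) = -15721)
c(Y, N) = -14 - N + N*Y (c(Y, N) = (N*Y + 2*(-7)) - N = (N*Y - 14) - N = (-14 + N*Y) - N = -14 - N + N*Y)
-27553/c(72, -133) - 16143/x = -27553/(-14 - 1*(-133) - 133*72) - 16143/(-15721) = -27553/(-14 + 133 - 9576) - 16143*(-1/15721) = -27553/(-9457) + 16143/15721 = -27553*(-1/9457) + 16143/15721 = 27553/9457 + 16143/15721 = 585825064/148673497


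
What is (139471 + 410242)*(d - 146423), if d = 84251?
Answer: -34176756636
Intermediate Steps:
(139471 + 410242)*(d - 146423) = (139471 + 410242)*(84251 - 146423) = 549713*(-62172) = -34176756636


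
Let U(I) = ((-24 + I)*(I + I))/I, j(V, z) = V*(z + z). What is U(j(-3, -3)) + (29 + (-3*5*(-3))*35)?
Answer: 1592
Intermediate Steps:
j(V, z) = 2*V*z (j(V, z) = V*(2*z) = 2*V*z)
U(I) = -48 + 2*I (U(I) = ((-24 + I)*(2*I))/I = (2*I*(-24 + I))/I = -48 + 2*I)
U(j(-3, -3)) + (29 + (-3*5*(-3))*35) = (-48 + 2*(2*(-3)*(-3))) + (29 + (-3*5*(-3))*35) = (-48 + 2*18) + (29 - 15*(-3)*35) = (-48 + 36) + (29 + 45*35) = -12 + (29 + 1575) = -12 + 1604 = 1592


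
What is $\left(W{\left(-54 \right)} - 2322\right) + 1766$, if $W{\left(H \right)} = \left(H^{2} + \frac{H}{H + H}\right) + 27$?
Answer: $\frac{4775}{2} \approx 2387.5$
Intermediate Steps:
$W{\left(H \right)} = \frac{55}{2} + H^{2}$ ($W{\left(H \right)} = \left(H^{2} + \frac{H}{2 H}\right) + 27 = \left(H^{2} + \frac{1}{2 H} H\right) + 27 = \left(H^{2} + \frac{1}{2}\right) + 27 = \left(\frac{1}{2} + H^{2}\right) + 27 = \frac{55}{2} + H^{2}$)
$\left(W{\left(-54 \right)} - 2322\right) + 1766 = \left(\left(\frac{55}{2} + \left(-54\right)^{2}\right) - 2322\right) + 1766 = \left(\left(\frac{55}{2} + 2916\right) - 2322\right) + 1766 = \left(\frac{5887}{2} - 2322\right) + 1766 = \frac{1243}{2} + 1766 = \frac{4775}{2}$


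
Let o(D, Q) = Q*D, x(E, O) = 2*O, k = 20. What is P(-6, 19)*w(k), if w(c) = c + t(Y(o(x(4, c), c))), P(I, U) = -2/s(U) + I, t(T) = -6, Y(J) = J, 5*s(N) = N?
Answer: -1736/19 ≈ -91.368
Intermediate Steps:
s(N) = N/5
o(D, Q) = D*Q
P(I, U) = I - 10/U (P(I, U) = -2*5/U + I = -10/U + I = I - 10/U)
w(c) = -6 + c (w(c) = c - 6 = -6 + c)
P(-6, 19)*w(k) = (-6 - 10/19)*(-6 + 20) = (-6 - 10*1/19)*14 = (-6 - 10/19)*14 = -124/19*14 = -1736/19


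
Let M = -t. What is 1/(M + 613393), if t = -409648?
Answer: 1/1023041 ≈ 9.7748e-7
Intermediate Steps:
M = 409648 (M = -1*(-409648) = 409648)
1/(M + 613393) = 1/(409648 + 613393) = 1/1023041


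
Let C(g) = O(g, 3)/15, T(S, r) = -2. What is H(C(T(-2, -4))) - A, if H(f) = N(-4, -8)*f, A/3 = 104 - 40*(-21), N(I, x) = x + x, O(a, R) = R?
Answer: -14176/5 ≈ -2835.2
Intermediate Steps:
N(I, x) = 2*x
C(g) = ⅕ (C(g) = 3/15 = 3*(1/15) = ⅕)
A = 2832 (A = 3*(104 - 40*(-21)) = 3*(104 + 840) = 3*944 = 2832)
H(f) = -16*f (H(f) = (2*(-8))*f = -16*f)
H(C(T(-2, -4))) - A = -16*⅕ - 1*2832 = -16/5 - 2832 = -14176/5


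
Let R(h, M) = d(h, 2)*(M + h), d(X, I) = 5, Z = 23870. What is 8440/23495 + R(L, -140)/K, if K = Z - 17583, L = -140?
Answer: 4033856/29542613 ≈ 0.13654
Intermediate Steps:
R(h, M) = 5*M + 5*h (R(h, M) = 5*(M + h) = 5*M + 5*h)
K = 6287 (K = 23870 - 17583 = 6287)
8440/23495 + R(L, -140)/K = 8440/23495 + (5*(-140) + 5*(-140))/6287 = 8440*(1/23495) + (-700 - 700)*(1/6287) = 1688/4699 - 1400*1/6287 = 1688/4699 - 1400/6287 = 4033856/29542613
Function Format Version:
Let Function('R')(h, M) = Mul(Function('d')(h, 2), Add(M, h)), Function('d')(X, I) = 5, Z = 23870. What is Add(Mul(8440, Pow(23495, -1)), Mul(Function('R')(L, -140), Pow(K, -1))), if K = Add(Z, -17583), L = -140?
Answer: Rational(4033856, 29542613) ≈ 0.13654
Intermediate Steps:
Function('R')(h, M) = Add(Mul(5, M), Mul(5, h)) (Function('R')(h, M) = Mul(5, Add(M, h)) = Add(Mul(5, M), Mul(5, h)))
K = 6287 (K = Add(23870, -17583) = 6287)
Add(Mul(8440, Pow(23495, -1)), Mul(Function('R')(L, -140), Pow(K, -1))) = Add(Mul(8440, Pow(23495, -1)), Mul(Add(Mul(5, -140), Mul(5, -140)), Pow(6287, -1))) = Add(Mul(8440, Rational(1, 23495)), Mul(Add(-700, -700), Rational(1, 6287))) = Add(Rational(1688, 4699), Mul(-1400, Rational(1, 6287))) = Add(Rational(1688, 4699), Rational(-1400, 6287)) = Rational(4033856, 29542613)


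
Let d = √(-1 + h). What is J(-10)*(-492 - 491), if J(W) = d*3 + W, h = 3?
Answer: 9830 - 2949*√2 ≈ 5659.5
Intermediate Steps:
d = √2 (d = √(-1 + 3) = √2 ≈ 1.4142)
J(W) = W + 3*√2 (J(W) = √2*3 + W = 3*√2 + W = W + 3*√2)
J(-10)*(-492 - 491) = (-10 + 3*√2)*(-492 - 491) = (-10 + 3*√2)*(-983) = 9830 - 2949*√2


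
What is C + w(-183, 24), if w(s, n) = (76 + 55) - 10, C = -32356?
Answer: -32235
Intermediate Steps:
w(s, n) = 121 (w(s, n) = 131 - 10 = 121)
C + w(-183, 24) = -32356 + 121 = -32235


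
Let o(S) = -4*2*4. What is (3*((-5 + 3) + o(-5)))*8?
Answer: -816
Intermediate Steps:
o(S) = -32 (o(S) = -8*4 = -32)
(3*((-5 + 3) + o(-5)))*8 = (3*((-5 + 3) - 32))*8 = (3*(-2 - 32))*8 = (3*(-34))*8 = -102*8 = -816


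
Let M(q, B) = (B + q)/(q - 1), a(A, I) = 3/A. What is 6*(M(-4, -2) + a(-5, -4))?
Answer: 18/5 ≈ 3.6000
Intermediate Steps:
M(q, B) = (B + q)/(-1 + q)
6*(M(-4, -2) + a(-5, -4)) = 6*((-2 - 4)/(-1 - 4) + 3/(-5)) = 6*(-6/(-5) + 3*(-⅕)) = 6*(-⅕*(-6) - ⅗) = 6*(6/5 - ⅗) = 6*(⅗) = 18/5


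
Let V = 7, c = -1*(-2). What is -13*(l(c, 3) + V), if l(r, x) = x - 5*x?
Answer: 65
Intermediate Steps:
c = 2
l(r, x) = -4*x
-13*(l(c, 3) + V) = -13*(-4*3 + 7) = -13*(-12 + 7) = -13*(-5) = 65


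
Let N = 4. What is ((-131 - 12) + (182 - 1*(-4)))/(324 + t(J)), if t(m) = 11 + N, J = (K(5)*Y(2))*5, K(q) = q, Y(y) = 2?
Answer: 43/339 ≈ 0.12684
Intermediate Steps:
J = 50 (J = (5*2)*5 = 10*5 = 50)
t(m) = 15 (t(m) = 11 + 4 = 15)
((-131 - 12) + (182 - 1*(-4)))/(324 + t(J)) = ((-131 - 12) + (182 - 1*(-4)))/(324 + 15) = (-143 + (182 + 4))/339 = (-143 + 186)*(1/339) = 43*(1/339) = 43/339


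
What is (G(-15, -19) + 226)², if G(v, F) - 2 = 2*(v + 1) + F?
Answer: 32761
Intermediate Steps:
G(v, F) = 4 + F + 2*v (G(v, F) = 2 + (2*(v + 1) + F) = 2 + (2*(1 + v) + F) = 2 + ((2 + 2*v) + F) = 2 + (2 + F + 2*v) = 4 + F + 2*v)
(G(-15, -19) + 226)² = ((4 - 19 + 2*(-15)) + 226)² = ((4 - 19 - 30) + 226)² = (-45 + 226)² = 181² = 32761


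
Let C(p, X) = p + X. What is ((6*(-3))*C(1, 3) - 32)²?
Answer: 10816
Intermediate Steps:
C(p, X) = X + p
((6*(-3))*C(1, 3) - 32)² = ((6*(-3))*(3 + 1) - 32)² = (-18*4 - 32)² = (-72 - 32)² = (-104)² = 10816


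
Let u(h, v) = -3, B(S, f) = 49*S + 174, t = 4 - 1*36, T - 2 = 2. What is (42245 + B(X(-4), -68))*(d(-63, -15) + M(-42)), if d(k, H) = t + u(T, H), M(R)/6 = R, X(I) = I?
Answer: -12118001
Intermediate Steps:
T = 4 (T = 2 + 2 = 4)
t = -32 (t = 4 - 36 = -32)
B(S, f) = 174 + 49*S
M(R) = 6*R
d(k, H) = -35 (d(k, H) = -32 - 3 = -35)
(42245 + B(X(-4), -68))*(d(-63, -15) + M(-42)) = (42245 + (174 + 49*(-4)))*(-35 + 6*(-42)) = (42245 + (174 - 196))*(-35 - 252) = (42245 - 22)*(-287) = 42223*(-287) = -12118001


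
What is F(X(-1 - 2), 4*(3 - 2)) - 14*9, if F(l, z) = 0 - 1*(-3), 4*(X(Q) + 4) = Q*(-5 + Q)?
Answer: -123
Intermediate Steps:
X(Q) = -4 + Q*(-5 + Q)/4 (X(Q) = -4 + (Q*(-5 + Q))/4 = -4 + Q*(-5 + Q)/4)
F(l, z) = 3 (F(l, z) = 0 + 3 = 3)
F(X(-1 - 2), 4*(3 - 2)) - 14*9 = 3 - 14*9 = 3 - 126 = -123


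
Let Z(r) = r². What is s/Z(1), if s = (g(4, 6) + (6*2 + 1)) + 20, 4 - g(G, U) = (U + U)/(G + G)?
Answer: 71/2 ≈ 35.500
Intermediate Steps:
g(G, U) = 4 - U/G (g(G, U) = 4 - (U + U)/(G + G) = 4 - 2*U/(2*G) = 4 - 2*U*1/(2*G) = 4 - U/G)
s = 71/2 (s = ((4 - 1*6/4) + (6*2 + 1)) + 20 = ((4 - 1*6*¼) + (12 + 1)) + 20 = ((4 - 3/2) + 13) + 20 = (5/2 + 13) + 20 = 31/2 + 20 = 71/2 ≈ 35.500)
s/Z(1) = 71/(2*(1²)) = (71/2)/1 = (71/2)*1 = 71/2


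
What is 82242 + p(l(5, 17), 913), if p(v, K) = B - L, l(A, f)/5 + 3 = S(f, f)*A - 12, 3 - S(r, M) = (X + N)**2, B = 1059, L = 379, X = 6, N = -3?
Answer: 82922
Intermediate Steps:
S(r, M) = -6 (S(r, M) = 3 - (6 - 3)**2 = 3 - 1*3**2 = 3 - 1*9 = 3 - 9 = -6)
l(A, f) = -75 - 30*A (l(A, f) = -15 + 5*(-6*A - 12) = -15 + 5*(-12 - 6*A) = -15 + (-60 - 30*A) = -75 - 30*A)
p(v, K) = 680 (p(v, K) = 1059 - 1*379 = 1059 - 379 = 680)
82242 + p(l(5, 17), 913) = 82242 + 680 = 82922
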